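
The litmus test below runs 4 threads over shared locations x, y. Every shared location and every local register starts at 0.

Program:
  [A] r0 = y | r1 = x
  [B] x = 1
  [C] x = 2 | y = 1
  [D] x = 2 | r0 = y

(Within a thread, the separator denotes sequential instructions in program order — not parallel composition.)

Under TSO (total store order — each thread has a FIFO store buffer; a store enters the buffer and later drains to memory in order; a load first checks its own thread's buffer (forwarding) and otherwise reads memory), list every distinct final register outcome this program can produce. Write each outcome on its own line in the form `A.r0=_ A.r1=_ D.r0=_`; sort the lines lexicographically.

A.r0=0 A.r1=0 D.r0=0
A.r0=0 A.r1=0 D.r0=1
A.r0=0 A.r1=1 D.r0=0
A.r0=0 A.r1=1 D.r0=1
A.r0=0 A.r1=2 D.r0=0
A.r0=0 A.r1=2 D.r0=1
A.r0=1 A.r1=1 D.r0=0
A.r0=1 A.r1=1 D.r0=1
A.r0=1 A.r1=2 D.r0=0
A.r0=1 A.r1=2 D.r0=1

outcome vector order: (A.r0,A.r1,D.r0)
|TSO outcomes| = 10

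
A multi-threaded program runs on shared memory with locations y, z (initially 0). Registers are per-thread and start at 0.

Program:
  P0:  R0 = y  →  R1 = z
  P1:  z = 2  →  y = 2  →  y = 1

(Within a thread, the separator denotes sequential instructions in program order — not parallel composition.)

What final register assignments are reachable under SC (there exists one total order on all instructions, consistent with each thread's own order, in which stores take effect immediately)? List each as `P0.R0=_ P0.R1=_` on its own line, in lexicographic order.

P0.R0=0 P0.R1=0
P0.R0=0 P0.R1=2
P0.R0=1 P0.R1=2
P0.R0=2 P0.R1=2

outcome vector order: (P0.R0,P0.R1)
|SC outcomes| = 4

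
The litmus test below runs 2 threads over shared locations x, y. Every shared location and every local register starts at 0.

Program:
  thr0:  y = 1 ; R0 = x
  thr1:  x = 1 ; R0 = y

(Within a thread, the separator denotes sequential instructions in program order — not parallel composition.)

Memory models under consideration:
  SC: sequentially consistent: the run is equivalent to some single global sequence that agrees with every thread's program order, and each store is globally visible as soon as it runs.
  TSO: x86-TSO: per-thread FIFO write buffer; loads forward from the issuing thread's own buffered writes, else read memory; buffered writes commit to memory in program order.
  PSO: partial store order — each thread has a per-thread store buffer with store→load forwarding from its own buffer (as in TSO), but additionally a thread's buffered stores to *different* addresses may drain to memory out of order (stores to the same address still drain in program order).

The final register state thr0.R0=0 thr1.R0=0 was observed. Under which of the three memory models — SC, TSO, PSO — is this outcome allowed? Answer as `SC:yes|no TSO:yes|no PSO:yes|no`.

outcome vector order: (thr0.R0,thr1.R0)
SC: 3 outcomes — {0/1, 1/0, 1/1}
TSO: 4 outcomes — {0/0, 0/1, 1/0, 1/1}
PSO: 4 outcomes — {0/0, 0/1, 1/0, 1/1}
target 0/0 ∈ {TSO,PSO}

SC:no TSO:yes PSO:yes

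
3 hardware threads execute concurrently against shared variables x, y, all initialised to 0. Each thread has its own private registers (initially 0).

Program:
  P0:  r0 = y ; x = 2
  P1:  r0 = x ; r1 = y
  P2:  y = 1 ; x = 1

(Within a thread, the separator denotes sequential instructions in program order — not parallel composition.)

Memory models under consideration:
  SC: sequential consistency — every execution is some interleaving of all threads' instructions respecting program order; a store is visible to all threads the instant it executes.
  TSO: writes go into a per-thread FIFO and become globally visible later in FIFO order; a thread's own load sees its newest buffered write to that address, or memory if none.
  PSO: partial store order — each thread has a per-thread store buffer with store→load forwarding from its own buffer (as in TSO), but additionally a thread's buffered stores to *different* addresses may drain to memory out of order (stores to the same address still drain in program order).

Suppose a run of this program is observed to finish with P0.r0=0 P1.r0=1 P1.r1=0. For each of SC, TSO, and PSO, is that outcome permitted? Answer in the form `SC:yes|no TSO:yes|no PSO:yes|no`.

SC:no TSO:no PSO:yes

outcome vector order: (P0.r0,P1.r0,P1.r1)
SC: 9 outcomes — {000 001 011 020 021 100 101 111 121}
TSO: 9 outcomes — {000 001 011 020 021 100 101 111 121}
PSO: 11 outcomes — {000 001 010 011 020 021 100 101 110 111 121}
target 010 ∈ {PSO}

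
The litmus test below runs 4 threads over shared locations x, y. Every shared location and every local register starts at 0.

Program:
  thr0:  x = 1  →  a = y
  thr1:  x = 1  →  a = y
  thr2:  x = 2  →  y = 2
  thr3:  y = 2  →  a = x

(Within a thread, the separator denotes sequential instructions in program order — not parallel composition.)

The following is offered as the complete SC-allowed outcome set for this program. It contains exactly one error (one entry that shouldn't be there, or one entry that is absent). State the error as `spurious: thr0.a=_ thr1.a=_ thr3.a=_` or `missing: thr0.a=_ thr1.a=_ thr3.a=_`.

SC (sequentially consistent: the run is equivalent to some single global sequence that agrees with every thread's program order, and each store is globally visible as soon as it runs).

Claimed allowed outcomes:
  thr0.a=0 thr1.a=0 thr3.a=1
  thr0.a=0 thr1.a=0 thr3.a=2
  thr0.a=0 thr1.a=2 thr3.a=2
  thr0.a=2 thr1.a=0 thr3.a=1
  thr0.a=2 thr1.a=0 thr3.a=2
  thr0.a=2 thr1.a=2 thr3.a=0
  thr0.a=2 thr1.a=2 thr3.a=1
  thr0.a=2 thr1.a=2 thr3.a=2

outcome vector order: (thr0.a,thr1.a,thr3.a)
SC: 9 outcomes — {<0 0 1>, <0 0 2>, <0 2 1>, <0 2 2>, <2 0 1>, <2 0 2>, <2 2 0>, <2 2 1>, <2 2 2>}
SC∖claimed = {<0 2 1>}

missing: thr0.a=0 thr1.a=2 thr3.a=1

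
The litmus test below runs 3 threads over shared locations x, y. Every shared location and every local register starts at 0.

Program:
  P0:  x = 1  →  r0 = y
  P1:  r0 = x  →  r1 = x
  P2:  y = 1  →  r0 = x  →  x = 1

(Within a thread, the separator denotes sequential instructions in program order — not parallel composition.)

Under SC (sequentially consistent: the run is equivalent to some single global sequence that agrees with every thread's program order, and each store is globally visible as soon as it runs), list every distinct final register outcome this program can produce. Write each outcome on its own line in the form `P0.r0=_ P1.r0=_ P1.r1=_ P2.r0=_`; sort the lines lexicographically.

P0.r0=0 P1.r0=0 P1.r1=0 P2.r0=1
P0.r0=0 P1.r0=0 P1.r1=1 P2.r0=1
P0.r0=0 P1.r0=1 P1.r1=1 P2.r0=1
P0.r0=1 P1.r0=0 P1.r1=0 P2.r0=0
P0.r0=1 P1.r0=0 P1.r1=0 P2.r0=1
P0.r0=1 P1.r0=0 P1.r1=1 P2.r0=0
P0.r0=1 P1.r0=0 P1.r1=1 P2.r0=1
P0.r0=1 P1.r0=1 P1.r1=1 P2.r0=0
P0.r0=1 P1.r0=1 P1.r1=1 P2.r0=1

outcome vector order: (P0.r0,P1.r0,P1.r1,P2.r0)
|SC outcomes| = 9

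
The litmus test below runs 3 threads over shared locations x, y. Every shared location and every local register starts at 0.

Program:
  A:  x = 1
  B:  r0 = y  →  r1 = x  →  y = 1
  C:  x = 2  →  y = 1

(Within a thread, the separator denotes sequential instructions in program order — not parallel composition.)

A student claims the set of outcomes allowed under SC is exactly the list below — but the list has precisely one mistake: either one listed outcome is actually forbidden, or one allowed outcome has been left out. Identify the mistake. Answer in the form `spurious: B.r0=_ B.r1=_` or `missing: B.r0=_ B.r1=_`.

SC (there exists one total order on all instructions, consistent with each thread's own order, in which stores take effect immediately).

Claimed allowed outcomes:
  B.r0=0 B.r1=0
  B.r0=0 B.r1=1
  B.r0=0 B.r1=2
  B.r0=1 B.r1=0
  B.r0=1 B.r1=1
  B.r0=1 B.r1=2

spurious: B.r0=1 B.r1=0

outcome vector order: (B.r0,B.r1)
SC: 5 outcomes — {(0,0), (0,1), (0,2), (1,1), (1,2)}
claimed∖SC = {(1,0)}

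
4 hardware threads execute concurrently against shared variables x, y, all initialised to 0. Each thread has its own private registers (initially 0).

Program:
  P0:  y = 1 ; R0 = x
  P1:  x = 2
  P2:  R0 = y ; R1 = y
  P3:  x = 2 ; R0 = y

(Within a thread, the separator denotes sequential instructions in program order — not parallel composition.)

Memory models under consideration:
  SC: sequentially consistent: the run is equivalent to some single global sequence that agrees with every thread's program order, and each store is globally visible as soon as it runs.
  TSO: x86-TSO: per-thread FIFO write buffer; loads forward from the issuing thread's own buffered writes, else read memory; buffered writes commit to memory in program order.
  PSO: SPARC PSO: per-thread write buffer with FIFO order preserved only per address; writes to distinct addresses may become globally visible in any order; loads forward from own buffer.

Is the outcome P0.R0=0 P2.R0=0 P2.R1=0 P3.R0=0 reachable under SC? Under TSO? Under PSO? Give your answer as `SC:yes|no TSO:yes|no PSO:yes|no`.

outcome vector order: (P0.R0,P2.R0,P2.R1,P3.R0)
under SC → (0,0,0,1) (0,0,1,1) (0,1,1,1) (2,0,0,0) (2,0,0,1) (2,0,1,0) (2,0,1,1) (2,1,1,0) (2,1,1,1)
under TSO → (0,0,0,0) (0,0,0,1) (0,0,1,0) (0,0,1,1) (0,1,1,0) (0,1,1,1) (2,0,0,0) (2,0,0,1) (2,0,1,0) (2,0,1,1) (2,1,1,0) (2,1,1,1)
under PSO → (0,0,0,0) (0,0,0,1) (0,0,1,0) (0,0,1,1) (0,1,1,0) (0,1,1,1) (2,0,0,0) (2,0,0,1) (2,0,1,0) (2,0,1,1) (2,1,1,0) (2,1,1,1)
target (0,0,0,0) ∈ {TSO,PSO}

SC:no TSO:yes PSO:yes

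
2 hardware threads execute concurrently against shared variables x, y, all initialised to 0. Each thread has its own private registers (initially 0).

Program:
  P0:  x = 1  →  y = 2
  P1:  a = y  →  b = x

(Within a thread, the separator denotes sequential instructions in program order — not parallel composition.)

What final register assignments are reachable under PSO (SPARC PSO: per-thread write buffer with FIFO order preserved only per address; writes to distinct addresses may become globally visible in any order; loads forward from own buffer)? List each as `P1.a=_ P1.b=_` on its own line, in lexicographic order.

P1.a=0 P1.b=0
P1.a=0 P1.b=1
P1.a=2 P1.b=0
P1.a=2 P1.b=1

outcome vector order: (P1.a,P1.b)
|PSO outcomes| = 4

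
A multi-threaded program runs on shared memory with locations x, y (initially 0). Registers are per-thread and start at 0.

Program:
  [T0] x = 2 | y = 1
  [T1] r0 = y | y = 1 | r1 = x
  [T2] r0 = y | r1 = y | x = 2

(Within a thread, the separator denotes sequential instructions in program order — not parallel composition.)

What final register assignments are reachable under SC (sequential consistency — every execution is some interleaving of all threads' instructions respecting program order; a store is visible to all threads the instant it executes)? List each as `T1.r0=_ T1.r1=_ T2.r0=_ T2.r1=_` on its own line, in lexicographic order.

outcome vector order: (T1.r0,T1.r1,T2.r0,T2.r1)
|SC outcomes| = 9

T1.r0=0 T1.r1=0 T2.r0=0 T2.r1=0
T1.r0=0 T1.r1=0 T2.r0=0 T2.r1=1
T1.r0=0 T1.r1=0 T2.r0=1 T2.r1=1
T1.r0=0 T1.r1=2 T2.r0=0 T2.r1=0
T1.r0=0 T1.r1=2 T2.r0=0 T2.r1=1
T1.r0=0 T1.r1=2 T2.r0=1 T2.r1=1
T1.r0=1 T1.r1=2 T2.r0=0 T2.r1=0
T1.r0=1 T1.r1=2 T2.r0=0 T2.r1=1
T1.r0=1 T1.r1=2 T2.r0=1 T2.r1=1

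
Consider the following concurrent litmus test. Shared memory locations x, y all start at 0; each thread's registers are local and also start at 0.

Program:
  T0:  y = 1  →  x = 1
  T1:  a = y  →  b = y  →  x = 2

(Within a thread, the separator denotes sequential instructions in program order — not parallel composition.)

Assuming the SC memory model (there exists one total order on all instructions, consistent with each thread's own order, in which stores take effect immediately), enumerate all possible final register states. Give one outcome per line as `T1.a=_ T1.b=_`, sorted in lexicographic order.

T1.a=0 T1.b=0
T1.a=0 T1.b=1
T1.a=1 T1.b=1

outcome vector order: (T1.a,T1.b)
|SC outcomes| = 3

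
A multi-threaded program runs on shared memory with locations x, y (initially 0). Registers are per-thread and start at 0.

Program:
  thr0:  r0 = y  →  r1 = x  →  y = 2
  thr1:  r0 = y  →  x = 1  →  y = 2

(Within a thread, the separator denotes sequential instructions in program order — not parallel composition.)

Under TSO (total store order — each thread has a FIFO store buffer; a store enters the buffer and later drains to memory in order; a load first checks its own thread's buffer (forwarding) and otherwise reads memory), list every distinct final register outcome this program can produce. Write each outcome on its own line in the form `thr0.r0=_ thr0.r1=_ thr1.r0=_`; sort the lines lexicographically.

outcome vector order: (thr0.r0,thr0.r1,thr1.r0)
|TSO outcomes| = 4

thr0.r0=0 thr0.r1=0 thr1.r0=0
thr0.r0=0 thr0.r1=0 thr1.r0=2
thr0.r0=0 thr0.r1=1 thr1.r0=0
thr0.r0=2 thr0.r1=1 thr1.r0=0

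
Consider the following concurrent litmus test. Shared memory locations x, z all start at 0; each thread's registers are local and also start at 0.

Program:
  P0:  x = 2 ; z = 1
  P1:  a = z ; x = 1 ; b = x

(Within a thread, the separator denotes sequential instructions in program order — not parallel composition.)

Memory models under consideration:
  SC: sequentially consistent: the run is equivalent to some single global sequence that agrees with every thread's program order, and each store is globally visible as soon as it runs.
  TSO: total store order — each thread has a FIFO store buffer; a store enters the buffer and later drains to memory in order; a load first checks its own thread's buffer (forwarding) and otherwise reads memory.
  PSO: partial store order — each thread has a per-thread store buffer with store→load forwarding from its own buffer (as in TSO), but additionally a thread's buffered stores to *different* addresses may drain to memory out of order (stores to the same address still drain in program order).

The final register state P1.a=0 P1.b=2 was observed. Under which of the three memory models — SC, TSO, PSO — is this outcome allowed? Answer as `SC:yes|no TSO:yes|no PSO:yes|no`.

outcome vector order: (P1.a,P1.b)
SC (3): (0,1); (0,2); (1,1)
TSO (3): (0,1); (0,2); (1,1)
PSO (4): (0,1); (0,2); (1,1); (1,2)
target (0,2) ∈ {SC,TSO,PSO}

SC:yes TSO:yes PSO:yes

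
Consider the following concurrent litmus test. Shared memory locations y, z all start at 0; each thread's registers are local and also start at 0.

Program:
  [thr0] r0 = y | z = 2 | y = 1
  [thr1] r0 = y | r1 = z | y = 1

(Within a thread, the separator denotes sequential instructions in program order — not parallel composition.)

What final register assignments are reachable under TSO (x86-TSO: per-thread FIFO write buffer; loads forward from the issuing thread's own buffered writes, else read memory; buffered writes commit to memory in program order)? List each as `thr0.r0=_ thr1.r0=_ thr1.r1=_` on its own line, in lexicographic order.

thr0.r0=0 thr1.r0=0 thr1.r1=0
thr0.r0=0 thr1.r0=0 thr1.r1=2
thr0.r0=0 thr1.r0=1 thr1.r1=2
thr0.r0=1 thr1.r0=0 thr1.r1=0

outcome vector order: (thr0.r0,thr1.r0,thr1.r1)
|TSO outcomes| = 4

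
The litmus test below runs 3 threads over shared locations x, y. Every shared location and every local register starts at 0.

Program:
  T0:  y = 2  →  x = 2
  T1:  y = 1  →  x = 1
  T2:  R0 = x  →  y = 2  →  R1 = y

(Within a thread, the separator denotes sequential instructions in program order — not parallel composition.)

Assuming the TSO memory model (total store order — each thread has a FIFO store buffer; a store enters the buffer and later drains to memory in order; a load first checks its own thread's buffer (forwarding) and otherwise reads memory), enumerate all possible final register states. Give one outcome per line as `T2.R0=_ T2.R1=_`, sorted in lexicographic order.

outcome vector order: (T2.R0,T2.R1)
|TSO outcomes| = 5

T2.R0=0 T2.R1=1
T2.R0=0 T2.R1=2
T2.R0=1 T2.R1=2
T2.R0=2 T2.R1=1
T2.R0=2 T2.R1=2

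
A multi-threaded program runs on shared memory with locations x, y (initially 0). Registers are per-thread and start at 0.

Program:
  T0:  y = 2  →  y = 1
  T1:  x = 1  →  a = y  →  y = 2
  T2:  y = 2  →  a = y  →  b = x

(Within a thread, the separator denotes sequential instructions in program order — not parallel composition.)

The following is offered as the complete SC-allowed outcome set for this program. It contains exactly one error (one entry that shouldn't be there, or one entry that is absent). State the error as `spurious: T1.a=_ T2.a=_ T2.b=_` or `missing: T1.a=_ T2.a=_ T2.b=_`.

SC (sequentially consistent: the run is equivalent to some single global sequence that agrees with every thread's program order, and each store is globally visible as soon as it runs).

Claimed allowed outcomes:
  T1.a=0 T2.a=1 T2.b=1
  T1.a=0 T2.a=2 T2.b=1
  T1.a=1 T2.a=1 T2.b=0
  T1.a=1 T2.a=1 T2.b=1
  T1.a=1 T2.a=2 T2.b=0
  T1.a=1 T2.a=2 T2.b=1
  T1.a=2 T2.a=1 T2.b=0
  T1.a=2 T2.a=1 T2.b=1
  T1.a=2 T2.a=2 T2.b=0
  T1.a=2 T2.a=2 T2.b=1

outcome vector order: (T1.a,T2.a,T2.b)
SC: 9 outcomes — {(0,1,1), (0,2,1), (1,1,0), (1,1,1), (1,2,0), (1,2,1), (2,1,1), (2,2,0), (2,2,1)}
claimed∖SC = {(2,1,0)}

spurious: T1.a=2 T2.a=1 T2.b=0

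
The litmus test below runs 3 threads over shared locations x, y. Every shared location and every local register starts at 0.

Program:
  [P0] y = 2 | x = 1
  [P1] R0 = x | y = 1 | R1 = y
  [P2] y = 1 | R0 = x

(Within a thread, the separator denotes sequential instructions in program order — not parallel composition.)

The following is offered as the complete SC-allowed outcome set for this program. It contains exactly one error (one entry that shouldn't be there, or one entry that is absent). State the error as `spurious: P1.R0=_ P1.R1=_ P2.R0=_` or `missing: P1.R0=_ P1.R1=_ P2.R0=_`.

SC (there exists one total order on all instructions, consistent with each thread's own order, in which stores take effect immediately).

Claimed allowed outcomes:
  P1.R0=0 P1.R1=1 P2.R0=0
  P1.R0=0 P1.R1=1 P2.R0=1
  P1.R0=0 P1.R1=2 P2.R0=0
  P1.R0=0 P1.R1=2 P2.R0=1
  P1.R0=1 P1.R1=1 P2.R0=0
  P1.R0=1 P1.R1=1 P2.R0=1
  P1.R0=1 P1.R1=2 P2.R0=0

spurious: P1.R0=1 P1.R1=2 P2.R0=0

outcome vector order: (P1.R0,P1.R1,P2.R0)
SC: 6 outcomes — {(0,1,0), (0,1,1), (0,2,0), (0,2,1), (1,1,0), (1,1,1)}
claimed∖SC = {(1,2,0)}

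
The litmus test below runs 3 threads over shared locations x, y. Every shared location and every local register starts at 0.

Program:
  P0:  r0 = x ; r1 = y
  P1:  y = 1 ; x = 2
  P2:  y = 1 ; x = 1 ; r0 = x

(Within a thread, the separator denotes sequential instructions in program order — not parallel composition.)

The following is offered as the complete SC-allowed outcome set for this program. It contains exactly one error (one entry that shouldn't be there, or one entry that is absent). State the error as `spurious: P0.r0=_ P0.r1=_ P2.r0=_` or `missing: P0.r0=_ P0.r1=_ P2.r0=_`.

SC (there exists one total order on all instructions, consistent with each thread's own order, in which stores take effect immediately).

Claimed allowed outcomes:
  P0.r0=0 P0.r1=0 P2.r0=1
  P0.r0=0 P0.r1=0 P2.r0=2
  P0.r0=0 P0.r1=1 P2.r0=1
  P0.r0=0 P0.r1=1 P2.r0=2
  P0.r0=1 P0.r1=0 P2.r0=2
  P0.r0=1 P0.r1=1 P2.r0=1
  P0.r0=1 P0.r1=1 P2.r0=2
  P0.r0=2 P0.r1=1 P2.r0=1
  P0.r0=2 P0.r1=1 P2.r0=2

spurious: P0.r0=1 P0.r1=0 P2.r0=2

outcome vector order: (P0.r0,P0.r1,P2.r0)
[SC] allowed = {<0 0 1>, <0 0 2>, <0 1 1>, <0 1 2>, <1 1 1>, <1 1 2>, <2 1 1>, <2 1 2>}
claimed∖SC = {<1 0 2>}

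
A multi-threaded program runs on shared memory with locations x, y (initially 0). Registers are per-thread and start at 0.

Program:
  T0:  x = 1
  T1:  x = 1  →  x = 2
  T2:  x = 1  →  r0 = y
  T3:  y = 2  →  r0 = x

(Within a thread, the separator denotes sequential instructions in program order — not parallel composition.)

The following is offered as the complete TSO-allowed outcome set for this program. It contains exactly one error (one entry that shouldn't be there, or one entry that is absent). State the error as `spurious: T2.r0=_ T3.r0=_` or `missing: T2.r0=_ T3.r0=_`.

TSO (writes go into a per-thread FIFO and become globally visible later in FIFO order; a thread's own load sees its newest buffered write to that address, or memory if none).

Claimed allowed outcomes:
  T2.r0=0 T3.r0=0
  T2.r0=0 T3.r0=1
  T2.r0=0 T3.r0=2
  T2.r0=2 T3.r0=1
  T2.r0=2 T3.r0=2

outcome vector order: (T2.r0,T3.r0)
under TSO → <0 0>; <0 1>; <0 2>; <2 0>; <2 1>; <2 2>
TSO∖claimed = {<2 0>}

missing: T2.r0=2 T3.r0=0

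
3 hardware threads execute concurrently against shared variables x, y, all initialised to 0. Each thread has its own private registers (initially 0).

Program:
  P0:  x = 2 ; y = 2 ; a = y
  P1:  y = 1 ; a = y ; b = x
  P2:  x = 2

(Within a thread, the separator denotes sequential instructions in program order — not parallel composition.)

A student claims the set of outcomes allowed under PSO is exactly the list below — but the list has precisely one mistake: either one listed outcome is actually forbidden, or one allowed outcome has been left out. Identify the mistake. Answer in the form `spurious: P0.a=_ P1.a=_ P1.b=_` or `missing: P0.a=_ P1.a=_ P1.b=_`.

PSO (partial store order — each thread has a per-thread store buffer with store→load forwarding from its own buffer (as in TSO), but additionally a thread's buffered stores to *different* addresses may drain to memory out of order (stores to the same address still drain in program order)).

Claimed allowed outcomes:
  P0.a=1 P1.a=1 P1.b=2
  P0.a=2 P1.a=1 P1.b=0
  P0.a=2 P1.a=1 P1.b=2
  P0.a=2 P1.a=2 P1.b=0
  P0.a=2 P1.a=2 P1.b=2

outcome vector order: (P0.a,P1.a,P1.b)
[PSO] allowed = {1/1/0, 1/1/2, 2/1/0, 2/1/2, 2/2/0, 2/2/2}
PSO∖claimed = {1/1/0}

missing: P0.a=1 P1.a=1 P1.b=0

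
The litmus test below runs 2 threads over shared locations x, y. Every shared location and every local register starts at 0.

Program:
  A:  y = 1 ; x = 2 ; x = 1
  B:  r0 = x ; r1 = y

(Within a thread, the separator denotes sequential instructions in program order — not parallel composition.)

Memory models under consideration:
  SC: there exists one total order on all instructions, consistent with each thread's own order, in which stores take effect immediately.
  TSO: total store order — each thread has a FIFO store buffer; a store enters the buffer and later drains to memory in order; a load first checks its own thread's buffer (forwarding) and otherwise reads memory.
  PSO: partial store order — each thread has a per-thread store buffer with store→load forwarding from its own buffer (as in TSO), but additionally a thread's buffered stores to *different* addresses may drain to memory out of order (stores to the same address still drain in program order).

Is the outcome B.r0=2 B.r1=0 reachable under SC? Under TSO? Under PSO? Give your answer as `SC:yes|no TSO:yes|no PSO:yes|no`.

outcome vector order: (B.r0,B.r1)
SC (4): (0,0); (0,1); (1,1); (2,1)
TSO (4): (0,0); (0,1); (1,1); (2,1)
PSO (6): (0,0); (0,1); (1,0); (1,1); (2,0); (2,1)
target (2,0) ∈ {PSO}

SC:no TSO:no PSO:yes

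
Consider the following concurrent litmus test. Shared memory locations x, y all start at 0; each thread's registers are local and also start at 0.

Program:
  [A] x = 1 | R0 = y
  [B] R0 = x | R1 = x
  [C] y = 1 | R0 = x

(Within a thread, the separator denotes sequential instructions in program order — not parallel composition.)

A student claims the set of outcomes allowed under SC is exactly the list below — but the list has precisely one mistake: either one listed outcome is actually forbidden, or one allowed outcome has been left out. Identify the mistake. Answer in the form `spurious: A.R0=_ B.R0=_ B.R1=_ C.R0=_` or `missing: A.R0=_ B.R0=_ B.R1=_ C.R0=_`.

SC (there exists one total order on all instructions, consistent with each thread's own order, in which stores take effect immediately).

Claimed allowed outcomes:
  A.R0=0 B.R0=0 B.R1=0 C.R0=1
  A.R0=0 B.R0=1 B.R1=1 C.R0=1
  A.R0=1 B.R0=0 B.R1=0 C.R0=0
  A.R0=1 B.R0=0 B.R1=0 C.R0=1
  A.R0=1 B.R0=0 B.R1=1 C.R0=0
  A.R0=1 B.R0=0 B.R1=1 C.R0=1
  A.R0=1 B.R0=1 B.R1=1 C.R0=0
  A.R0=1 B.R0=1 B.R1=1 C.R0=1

missing: A.R0=0 B.R0=0 B.R1=1 C.R0=1

outcome vector order: (A.R0,B.R0,B.R1,C.R0)
under SC → <0 0 0 1>, <0 0 1 1>, <0 1 1 1>, <1 0 0 0>, <1 0 0 1>, <1 0 1 0>, <1 0 1 1>, <1 1 1 0>, <1 1 1 1>
SC∖claimed = {<0 0 1 1>}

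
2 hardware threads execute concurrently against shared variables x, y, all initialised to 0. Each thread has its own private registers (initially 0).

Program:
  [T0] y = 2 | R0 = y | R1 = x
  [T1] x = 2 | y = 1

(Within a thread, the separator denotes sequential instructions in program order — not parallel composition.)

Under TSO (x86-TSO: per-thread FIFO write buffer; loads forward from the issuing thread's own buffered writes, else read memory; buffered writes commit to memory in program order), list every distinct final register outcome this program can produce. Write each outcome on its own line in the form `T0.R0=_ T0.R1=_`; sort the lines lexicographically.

outcome vector order: (T0.R0,T0.R1)
|TSO outcomes| = 3

T0.R0=1 T0.R1=2
T0.R0=2 T0.R1=0
T0.R0=2 T0.R1=2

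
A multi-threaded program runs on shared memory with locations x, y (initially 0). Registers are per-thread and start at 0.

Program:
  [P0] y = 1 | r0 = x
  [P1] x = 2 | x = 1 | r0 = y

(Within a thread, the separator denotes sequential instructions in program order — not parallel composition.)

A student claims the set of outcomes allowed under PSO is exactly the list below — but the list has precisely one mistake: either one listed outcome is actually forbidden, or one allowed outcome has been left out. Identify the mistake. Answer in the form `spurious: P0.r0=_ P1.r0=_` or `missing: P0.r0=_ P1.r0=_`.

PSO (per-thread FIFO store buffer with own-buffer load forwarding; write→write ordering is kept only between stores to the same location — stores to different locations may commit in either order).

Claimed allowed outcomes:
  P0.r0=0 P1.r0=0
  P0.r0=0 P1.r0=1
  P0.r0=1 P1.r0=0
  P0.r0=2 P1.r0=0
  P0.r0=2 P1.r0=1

outcome vector order: (P0.r0,P1.r0)
[PSO] allowed = {<0 0>; <0 1>; <1 0>; <1 1>; <2 0>; <2 1>}
PSO∖claimed = {<1 1>}

missing: P0.r0=1 P1.r0=1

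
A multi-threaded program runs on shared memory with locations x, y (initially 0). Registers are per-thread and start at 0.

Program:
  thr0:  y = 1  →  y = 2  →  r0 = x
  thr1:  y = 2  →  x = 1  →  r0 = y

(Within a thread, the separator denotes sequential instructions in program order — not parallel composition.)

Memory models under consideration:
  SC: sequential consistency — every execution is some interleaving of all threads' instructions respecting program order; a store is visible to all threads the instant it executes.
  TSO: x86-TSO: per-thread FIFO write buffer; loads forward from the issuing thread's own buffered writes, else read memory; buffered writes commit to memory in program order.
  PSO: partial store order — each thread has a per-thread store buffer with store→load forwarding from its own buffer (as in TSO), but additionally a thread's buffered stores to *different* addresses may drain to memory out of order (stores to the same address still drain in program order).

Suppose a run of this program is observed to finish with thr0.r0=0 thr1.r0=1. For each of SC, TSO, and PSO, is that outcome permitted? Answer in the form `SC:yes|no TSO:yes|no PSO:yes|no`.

outcome vector order: (thr0.r0,thr1.r0)
SC: 3 outcomes — {02; 11; 12}
TSO: 4 outcomes — {01; 02; 11; 12}
PSO: 4 outcomes — {01; 02; 11; 12}
target 01 ∈ {TSO,PSO}

SC:no TSO:yes PSO:yes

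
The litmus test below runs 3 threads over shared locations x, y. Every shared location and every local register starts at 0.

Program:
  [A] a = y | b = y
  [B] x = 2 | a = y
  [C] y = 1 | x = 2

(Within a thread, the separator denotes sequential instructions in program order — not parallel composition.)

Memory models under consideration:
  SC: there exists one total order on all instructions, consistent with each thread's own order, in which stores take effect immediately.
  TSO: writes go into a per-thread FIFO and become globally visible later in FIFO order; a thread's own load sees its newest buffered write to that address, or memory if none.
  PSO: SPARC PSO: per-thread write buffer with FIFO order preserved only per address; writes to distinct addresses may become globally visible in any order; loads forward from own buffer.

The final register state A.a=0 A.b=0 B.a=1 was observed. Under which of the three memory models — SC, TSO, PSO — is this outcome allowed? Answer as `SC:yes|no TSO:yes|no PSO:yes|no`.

outcome vector order: (A.a,A.b,B.a)
SC: 6 outcomes — {0/0/0 0/0/1 0/1/0 0/1/1 1/1/0 1/1/1}
TSO: 6 outcomes — {0/0/0 0/0/1 0/1/0 0/1/1 1/1/0 1/1/1}
PSO: 6 outcomes — {0/0/0 0/0/1 0/1/0 0/1/1 1/1/0 1/1/1}
target 0/0/1 ∈ {SC,TSO,PSO}

SC:yes TSO:yes PSO:yes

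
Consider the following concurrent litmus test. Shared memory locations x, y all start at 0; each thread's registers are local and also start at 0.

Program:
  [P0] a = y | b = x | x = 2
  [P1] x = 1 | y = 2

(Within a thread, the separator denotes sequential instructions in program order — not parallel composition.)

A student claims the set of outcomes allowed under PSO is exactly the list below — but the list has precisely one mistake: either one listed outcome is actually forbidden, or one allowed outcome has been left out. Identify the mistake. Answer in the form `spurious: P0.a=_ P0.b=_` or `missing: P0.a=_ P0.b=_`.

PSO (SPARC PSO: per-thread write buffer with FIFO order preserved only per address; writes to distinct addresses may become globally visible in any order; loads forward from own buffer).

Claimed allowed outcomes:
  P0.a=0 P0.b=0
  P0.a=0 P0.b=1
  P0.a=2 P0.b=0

outcome vector order: (P0.a,P0.b)
under PSO → 0/0, 0/1, 2/0, 2/1
PSO∖claimed = {2/1}

missing: P0.a=2 P0.b=1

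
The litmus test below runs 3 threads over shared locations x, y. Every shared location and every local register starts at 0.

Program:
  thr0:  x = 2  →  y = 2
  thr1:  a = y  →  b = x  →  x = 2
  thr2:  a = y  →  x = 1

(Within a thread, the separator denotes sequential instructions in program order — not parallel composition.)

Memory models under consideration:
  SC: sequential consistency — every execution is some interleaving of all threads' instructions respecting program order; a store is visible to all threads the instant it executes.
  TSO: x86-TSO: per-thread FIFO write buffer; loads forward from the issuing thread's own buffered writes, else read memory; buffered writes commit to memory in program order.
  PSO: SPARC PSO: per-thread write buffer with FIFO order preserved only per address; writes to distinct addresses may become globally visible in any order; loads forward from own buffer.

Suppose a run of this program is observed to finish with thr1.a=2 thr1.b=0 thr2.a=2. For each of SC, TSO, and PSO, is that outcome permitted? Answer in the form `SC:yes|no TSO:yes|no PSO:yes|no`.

outcome vector order: (thr1.a,thr1.b,thr2.a)
[SC] allowed = {0/0/0; 0/0/2; 0/1/0; 0/1/2; 0/2/0; 0/2/2; 2/1/0; 2/1/2; 2/2/0; 2/2/2}
[TSO] allowed = {0/0/0; 0/0/2; 0/1/0; 0/1/2; 0/2/0; 0/2/2; 2/1/0; 2/1/2; 2/2/0; 2/2/2}
[PSO] allowed = {0/0/0; 0/0/2; 0/1/0; 0/1/2; 0/2/0; 0/2/2; 2/0/0; 2/0/2; 2/1/0; 2/1/2; 2/2/0; 2/2/2}
target 2/0/2 ∈ {PSO}

SC:no TSO:no PSO:yes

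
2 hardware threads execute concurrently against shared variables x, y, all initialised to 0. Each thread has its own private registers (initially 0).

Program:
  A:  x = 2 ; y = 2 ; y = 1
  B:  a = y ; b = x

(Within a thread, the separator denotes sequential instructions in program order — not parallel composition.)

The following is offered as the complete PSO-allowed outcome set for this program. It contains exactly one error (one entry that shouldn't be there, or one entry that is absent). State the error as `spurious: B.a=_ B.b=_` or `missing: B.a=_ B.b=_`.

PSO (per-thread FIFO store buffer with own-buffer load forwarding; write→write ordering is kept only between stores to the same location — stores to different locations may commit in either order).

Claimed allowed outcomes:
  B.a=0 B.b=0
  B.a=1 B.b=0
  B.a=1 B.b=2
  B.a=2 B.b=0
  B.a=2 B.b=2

outcome vector order: (B.a,B.b)
PSO (6): 0/0; 0/2; 1/0; 1/2; 2/0; 2/2
PSO∖claimed = {0/2}

missing: B.a=0 B.b=2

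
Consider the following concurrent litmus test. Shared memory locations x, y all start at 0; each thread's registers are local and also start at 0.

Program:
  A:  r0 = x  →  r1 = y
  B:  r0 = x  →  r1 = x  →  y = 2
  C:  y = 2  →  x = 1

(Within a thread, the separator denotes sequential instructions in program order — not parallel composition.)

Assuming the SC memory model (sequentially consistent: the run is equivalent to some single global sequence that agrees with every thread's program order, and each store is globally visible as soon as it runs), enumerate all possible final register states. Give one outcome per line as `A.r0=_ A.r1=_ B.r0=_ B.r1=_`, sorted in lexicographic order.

outcome vector order: (A.r0,A.r1,B.r0,B.r1)
|SC outcomes| = 9

A.r0=0 A.r1=0 B.r0=0 B.r1=0
A.r0=0 A.r1=0 B.r0=0 B.r1=1
A.r0=0 A.r1=0 B.r0=1 B.r1=1
A.r0=0 A.r1=2 B.r0=0 B.r1=0
A.r0=0 A.r1=2 B.r0=0 B.r1=1
A.r0=0 A.r1=2 B.r0=1 B.r1=1
A.r0=1 A.r1=2 B.r0=0 B.r1=0
A.r0=1 A.r1=2 B.r0=0 B.r1=1
A.r0=1 A.r1=2 B.r0=1 B.r1=1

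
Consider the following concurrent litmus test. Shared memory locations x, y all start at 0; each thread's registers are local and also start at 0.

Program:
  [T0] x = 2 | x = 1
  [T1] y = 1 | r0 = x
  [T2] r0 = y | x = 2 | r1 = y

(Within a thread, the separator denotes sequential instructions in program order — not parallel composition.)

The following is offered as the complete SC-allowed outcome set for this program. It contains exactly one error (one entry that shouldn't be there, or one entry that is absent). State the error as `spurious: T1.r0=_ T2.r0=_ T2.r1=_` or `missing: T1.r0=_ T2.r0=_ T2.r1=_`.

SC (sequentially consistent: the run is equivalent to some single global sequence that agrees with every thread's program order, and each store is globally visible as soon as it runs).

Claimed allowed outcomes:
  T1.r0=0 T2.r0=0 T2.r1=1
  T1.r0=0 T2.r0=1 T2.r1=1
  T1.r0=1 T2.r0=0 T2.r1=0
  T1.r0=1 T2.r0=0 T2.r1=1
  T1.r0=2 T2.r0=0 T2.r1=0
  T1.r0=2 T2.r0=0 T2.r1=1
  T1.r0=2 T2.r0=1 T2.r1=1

missing: T1.r0=1 T2.r0=1 T2.r1=1

outcome vector order: (T1.r0,T2.r0,T2.r1)
[SC] allowed = {(0,0,1) (0,1,1) (1,0,0) (1,0,1) (1,1,1) (2,0,0) (2,0,1) (2,1,1)}
SC∖claimed = {(1,1,1)}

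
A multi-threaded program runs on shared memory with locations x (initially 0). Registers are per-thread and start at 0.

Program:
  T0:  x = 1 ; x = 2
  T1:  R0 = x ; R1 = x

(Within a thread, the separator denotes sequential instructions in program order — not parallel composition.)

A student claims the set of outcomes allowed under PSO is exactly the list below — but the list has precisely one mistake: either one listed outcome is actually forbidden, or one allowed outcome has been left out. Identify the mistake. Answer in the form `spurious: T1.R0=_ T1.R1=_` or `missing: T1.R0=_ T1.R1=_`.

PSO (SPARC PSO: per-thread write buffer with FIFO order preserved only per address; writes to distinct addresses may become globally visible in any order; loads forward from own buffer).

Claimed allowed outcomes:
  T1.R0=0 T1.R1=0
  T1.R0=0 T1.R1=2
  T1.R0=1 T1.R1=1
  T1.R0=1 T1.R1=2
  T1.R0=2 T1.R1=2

missing: T1.R0=0 T1.R1=1

outcome vector order: (T1.R0,T1.R1)
under PSO → (0,0) (0,1) (0,2) (1,1) (1,2) (2,2)
PSO∖claimed = {(0,1)}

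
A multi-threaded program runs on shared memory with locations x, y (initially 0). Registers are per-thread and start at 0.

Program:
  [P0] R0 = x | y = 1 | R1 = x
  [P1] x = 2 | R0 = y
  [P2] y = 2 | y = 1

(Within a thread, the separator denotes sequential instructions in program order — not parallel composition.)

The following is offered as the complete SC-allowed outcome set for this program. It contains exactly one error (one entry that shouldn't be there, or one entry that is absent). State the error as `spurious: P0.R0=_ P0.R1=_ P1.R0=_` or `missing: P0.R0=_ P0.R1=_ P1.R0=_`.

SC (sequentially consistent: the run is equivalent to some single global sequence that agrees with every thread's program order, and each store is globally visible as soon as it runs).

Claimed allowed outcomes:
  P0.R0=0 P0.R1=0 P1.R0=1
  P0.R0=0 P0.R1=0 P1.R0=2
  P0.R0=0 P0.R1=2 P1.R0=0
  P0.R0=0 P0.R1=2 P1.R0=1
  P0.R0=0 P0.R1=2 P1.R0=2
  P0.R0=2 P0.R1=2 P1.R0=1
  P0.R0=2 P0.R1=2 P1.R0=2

outcome vector order: (P0.R0,P0.R1,P1.R0)
SC (8): 0/0/1, 0/0/2, 0/2/0, 0/2/1, 0/2/2, 2/2/0, 2/2/1, 2/2/2
SC∖claimed = {2/2/0}

missing: P0.R0=2 P0.R1=2 P1.R0=0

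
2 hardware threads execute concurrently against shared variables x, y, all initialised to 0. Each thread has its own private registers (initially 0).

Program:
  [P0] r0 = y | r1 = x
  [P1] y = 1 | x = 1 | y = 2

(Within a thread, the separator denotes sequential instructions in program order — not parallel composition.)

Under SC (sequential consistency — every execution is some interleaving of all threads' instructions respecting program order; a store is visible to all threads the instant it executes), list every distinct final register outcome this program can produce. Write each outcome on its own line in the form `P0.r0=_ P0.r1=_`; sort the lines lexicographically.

outcome vector order: (P0.r0,P0.r1)
|SC outcomes| = 5

P0.r0=0 P0.r1=0
P0.r0=0 P0.r1=1
P0.r0=1 P0.r1=0
P0.r0=1 P0.r1=1
P0.r0=2 P0.r1=1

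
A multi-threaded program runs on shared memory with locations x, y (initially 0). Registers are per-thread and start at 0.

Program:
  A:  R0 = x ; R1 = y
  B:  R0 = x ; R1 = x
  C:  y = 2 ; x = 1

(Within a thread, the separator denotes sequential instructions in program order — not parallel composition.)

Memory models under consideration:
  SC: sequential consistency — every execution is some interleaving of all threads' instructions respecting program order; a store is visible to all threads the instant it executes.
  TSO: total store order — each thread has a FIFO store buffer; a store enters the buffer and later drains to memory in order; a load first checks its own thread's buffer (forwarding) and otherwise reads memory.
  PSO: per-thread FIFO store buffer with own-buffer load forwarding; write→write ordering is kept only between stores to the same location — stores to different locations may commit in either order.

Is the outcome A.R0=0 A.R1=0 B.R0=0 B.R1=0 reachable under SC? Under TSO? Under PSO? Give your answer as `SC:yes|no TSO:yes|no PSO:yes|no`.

outcome vector order: (A.R0,A.R1,B.R0,B.R1)
SC: 9 outcomes — {0000, 0001, 0011, 0200, 0201, 0211, 1200, 1201, 1211}
TSO: 9 outcomes — {0000, 0001, 0011, 0200, 0201, 0211, 1200, 1201, 1211}
PSO: 12 outcomes — {0000, 0001, 0011, 0200, 0201, 0211, 1000, 1001, 1011, 1200, 1201, 1211}
target 0000 ∈ {SC,TSO,PSO}

SC:yes TSO:yes PSO:yes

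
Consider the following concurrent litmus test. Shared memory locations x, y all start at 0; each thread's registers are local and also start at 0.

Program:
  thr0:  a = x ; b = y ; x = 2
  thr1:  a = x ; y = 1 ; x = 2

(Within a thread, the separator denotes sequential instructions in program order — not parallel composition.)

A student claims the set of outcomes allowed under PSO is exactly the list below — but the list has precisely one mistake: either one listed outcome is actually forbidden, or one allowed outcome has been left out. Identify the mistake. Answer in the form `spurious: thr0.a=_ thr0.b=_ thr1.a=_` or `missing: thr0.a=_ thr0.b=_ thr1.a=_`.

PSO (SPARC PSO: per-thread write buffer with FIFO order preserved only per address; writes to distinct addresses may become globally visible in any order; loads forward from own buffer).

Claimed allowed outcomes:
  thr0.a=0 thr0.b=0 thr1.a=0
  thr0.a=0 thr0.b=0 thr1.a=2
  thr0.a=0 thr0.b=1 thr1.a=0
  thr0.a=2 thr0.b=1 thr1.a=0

outcome vector order: (thr0.a,thr0.b,thr1.a)
under PSO → <0 0 0>; <0 0 2>; <0 1 0>; <2 0 0>; <2 1 0>
PSO∖claimed = {<2 0 0>}

missing: thr0.a=2 thr0.b=0 thr1.a=0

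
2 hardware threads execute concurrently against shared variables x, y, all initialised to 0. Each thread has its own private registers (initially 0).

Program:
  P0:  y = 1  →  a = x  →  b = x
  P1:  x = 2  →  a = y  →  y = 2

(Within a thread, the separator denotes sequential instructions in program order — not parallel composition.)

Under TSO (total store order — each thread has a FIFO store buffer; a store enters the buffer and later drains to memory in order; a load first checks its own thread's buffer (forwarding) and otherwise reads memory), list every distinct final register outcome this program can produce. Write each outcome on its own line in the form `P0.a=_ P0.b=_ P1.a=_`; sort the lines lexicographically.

outcome vector order: (P0.a,P0.b,P1.a)
|TSO outcomes| = 6

P0.a=0 P0.b=0 P1.a=0
P0.a=0 P0.b=0 P1.a=1
P0.a=0 P0.b=2 P1.a=0
P0.a=0 P0.b=2 P1.a=1
P0.a=2 P0.b=2 P1.a=0
P0.a=2 P0.b=2 P1.a=1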